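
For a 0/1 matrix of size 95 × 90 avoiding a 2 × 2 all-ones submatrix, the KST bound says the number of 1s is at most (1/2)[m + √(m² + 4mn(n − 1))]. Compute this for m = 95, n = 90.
z(95, 90; 2, 2) ≤ (1/2)[95 + √(95² + 4·95·90·89)] = (1/2)[95 + √3052825] = 921.1168

Kővári–Sós–Turán: let r_1, ..., r_95 be the row sums and z = Σ r_i the total number of 1s. Each pair of columns can share at most one row with both entries 1 (else a 2×2 all-ones block appears), so Σ_i C(r_i, 2) ≤ C(90, 2) = 4005. By convexity Σ_i C(r_i, 2) ≥ 95·C(z/95, 2) = z(z − 95)/(2·95), giving z² − 95z − 95·90·89 ≤ 0 and hence z ≤ (1/2)[95 + √(9025 + 4·760950)] = (1/2)[95 + √3052825] ≈ (1/2)(95 + 1747.2335) = 921.1168.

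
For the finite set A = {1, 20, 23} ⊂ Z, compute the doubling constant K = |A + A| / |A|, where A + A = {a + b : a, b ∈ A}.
K = |A + A| / |A| = 6/3 = 2

Enumerate A + A = {a + b : a, b ∈ A}. With |A| = 3, there are |A|^2 = 9 ordered sum pairs; collecting distinct values, A + A = {2, 21, 24, 40, 43, 46}, so |A + A| = 6. Thus K = 6/3 = 2. For comparison, the minimum possible |A + A| over all 3-element sets is 2·3 − 1 = 5 (so min K = 5/3), attained only by arithmetic progressions.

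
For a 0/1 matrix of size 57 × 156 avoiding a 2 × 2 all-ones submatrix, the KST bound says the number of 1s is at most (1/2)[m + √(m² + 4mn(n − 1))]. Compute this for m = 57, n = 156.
z(57, 156; 2, 2) ≤ (1/2)[57 + √(57² + 4·57·156·155)] = (1/2)[57 + √5516289] = 1202.8391

Kővári–Sós–Turán: let r_1, ..., r_57 be the row sums and z = Σ r_i the total number of 1s. Each pair of columns can share at most one row with both entries 1 (else a 2×2 all-ones block appears), so Σ_i C(r_i, 2) ≤ C(156, 2) = 12090. By convexity Σ_i C(r_i, 2) ≥ 57·C(z/57, 2) = z(z − 57)/(2·57), giving z² − 57z − 57·156·155 ≤ 0 and hence z ≤ (1/2)[57 + √(3249 + 4·1378260)] = (1/2)[57 + √5516289] ≈ (1/2)(57 + 2348.6781) = 1202.8391.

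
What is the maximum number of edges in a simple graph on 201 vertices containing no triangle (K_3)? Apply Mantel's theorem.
ex(201, K_3) = ⌊201^2/4⌋ = 10100

Mantel (1907): a triangle-free graph on n vertices has at most ⌊n^2/4⌋ edges, with equality for the complete bipartite graph K_{⌊n/2⌋, ⌈n/2⌉}. For n = 201: ⌊201^2/4⌋ = ⌊40401/4⌋ = 10100. The extremal graph is K_{100, 101}, which has 100·101 = 10100 edges.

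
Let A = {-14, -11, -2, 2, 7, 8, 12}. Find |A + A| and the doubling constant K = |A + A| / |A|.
K = |A + A| / |A| = 25/7

Enumerate A + A = {a + b : a, b ∈ A}. With |A| = 7, there are |A|^2 = 49 ordered sum pairs; collecting distinct values, A + A = {-28, -25, -22, -16, -13, -12, -9, -7, -6, -4, -3, -2, 0, 1, 4, 5, 6, 9, 10, 14, 15, 16, 19, 20, 24}, so |A + A| = 25. Thus K = 25/7. For comparison, the minimum possible |A + A| over all 7-element sets is 2·7 − 1 = 13 (so min K = 13/7), attained only by arithmetic progressions.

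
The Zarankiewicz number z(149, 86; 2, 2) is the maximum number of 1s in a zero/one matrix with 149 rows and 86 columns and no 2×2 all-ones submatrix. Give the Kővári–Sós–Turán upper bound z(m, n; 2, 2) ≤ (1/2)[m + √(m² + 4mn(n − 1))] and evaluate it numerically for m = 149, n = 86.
z(149, 86; 2, 2) ≤ (1/2)[149 + √(149² + 4·149·86·85)] = (1/2)[149 + √4378961] = 1120.7984

Kővári–Sós–Turán: let r_1, ..., r_149 be the row sums and z = Σ r_i the total number of 1s. Each pair of columns can share at most one row with both entries 1 (else a 2×2 all-ones block appears), so Σ_i C(r_i, 2) ≤ C(86, 2) = 3655. By convexity Σ_i C(r_i, 2) ≥ 149·C(z/149, 2) = z(z − 149)/(2·149), giving z² − 149z − 149·86·85 ≤ 0 and hence z ≤ (1/2)[149 + √(22201 + 4·1089190)] = (1/2)[149 + √4378961] ≈ (1/2)(149 + 2092.5967) = 1120.7984.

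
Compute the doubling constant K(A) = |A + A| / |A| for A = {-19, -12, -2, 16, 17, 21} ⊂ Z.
K = |A + A| / |A| = 21/6 = 7/2

Enumerate A + A = {a + b : a, b ∈ A}. With |A| = 6, there are |A|^2 = 36 ordered sum pairs; collecting distinct values, A + A = {-38, -31, -24, -21, -14, -4, -3, -2, 2, 4, 5, 9, 14, 15, 19, 32, 33, 34, 37, 38, 42}, so |A + A| = 21. Thus K = 21/6 = 7/2. For comparison, the minimum possible |A + A| over all 6-element sets is 2·6 − 1 = 11 (so min K = 11/6), attained only by arithmetic progressions.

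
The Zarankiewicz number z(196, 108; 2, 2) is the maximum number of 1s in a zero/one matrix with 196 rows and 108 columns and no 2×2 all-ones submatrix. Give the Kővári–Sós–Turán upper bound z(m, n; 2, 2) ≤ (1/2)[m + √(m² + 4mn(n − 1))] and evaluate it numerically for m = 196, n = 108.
z(196, 108; 2, 2) ≤ (1/2)[196 + √(196² + 4·196·108·107)] = (1/2)[196 + √9098320] = 1606.1711

Kővári–Sós–Turán: let r_1, ..., r_196 be the row sums and z = Σ r_i the total number of 1s. Each pair of columns can share at most one row with both entries 1 (else a 2×2 all-ones block appears), so Σ_i C(r_i, 2) ≤ C(108, 2) = 5778. By convexity Σ_i C(r_i, 2) ≥ 196·C(z/196, 2) = z(z − 196)/(2·196), giving z² − 196z − 196·108·107 ≤ 0 and hence z ≤ (1/2)[196 + √(38416 + 4·2264976)] = (1/2)[196 + √9098320] ≈ (1/2)(196 + 3016.3422) = 1606.1711.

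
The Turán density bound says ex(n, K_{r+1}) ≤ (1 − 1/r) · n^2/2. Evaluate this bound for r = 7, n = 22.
Turán density bound = (6/7) · 22^2/2 = 1452/7 ≈ 207.4286

Turán's theorem: ex(n, K_{r+1}) is achieved by the complete r-partite Turán graph T(n, r) with parts as balanced as possible, and is at most (1 − 1/r) · n^2/2. For r = 7, n = 22: the density bound is (6/7) · 484/2 = 1452/7 ≈ 207.4286. The integer-valued extremum is e(T(22, 7)) = 207, which is strictly less than the density bound 1452/7 since 7 ∤ 22 (the parts of T(22, 7) cannot all be equal).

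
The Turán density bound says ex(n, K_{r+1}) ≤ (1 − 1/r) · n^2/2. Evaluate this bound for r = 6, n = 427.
Turán density bound = (5/6) · 427^2/2 = 911645/12 ≈ 75970.4167

Turán's theorem: ex(n, K_{r+1}) is achieved by the complete r-partite Turán graph T(n, r) with parts as balanced as possible, and is at most (1 − 1/r) · n^2/2. For r = 6, n = 427: the density bound is (5/6) · 182329/2 = 911645/12 ≈ 75970.4167. The integer-valued extremum is e(T(427, 6)) = 75970, which is strictly less than the density bound 911645/12 since 6 ∤ 427 (the parts of T(427, 6) cannot all be equal).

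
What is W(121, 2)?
W(121, 2) = 121 + 1 = 122

A 2-term AP is any pair of integers, so a monochromatic 2-AP exists iff some colour is used at least twice. With 121 colours, the colouring i ↦ i on {1, ..., 121} uses each colour once, avoiding any monochromatic pair, so W(121, 2) > 121. For {1, ..., 122}, pigeonhole forces two integers of the same colour, which form a monochromatic 2-AP. Hence W(121, 2) = 122.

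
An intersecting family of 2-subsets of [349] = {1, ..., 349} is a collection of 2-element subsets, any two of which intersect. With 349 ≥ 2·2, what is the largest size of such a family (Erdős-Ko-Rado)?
max |F| = C(348, 1) = 348

Erdős-Ko-Rado (1961): when n ≥ 2k, max |F| = C(n−1, k−1). The bound is attained by the star {A : i ∈ A} for any fixed i ∈ [n]. Here C(349−1, 2−1) = C(348, 1) = 348.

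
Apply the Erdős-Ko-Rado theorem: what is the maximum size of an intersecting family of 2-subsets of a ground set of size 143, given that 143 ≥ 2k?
max |F| = C(142, 1) = 142

Erdős-Ko-Rado (1961): when n ≥ 2k, max |F| = C(n−1, k−1). The bound is attained by the star {A : i ∈ A} for any fixed i ∈ [n]. Here C(143−1, 2−1) = C(142, 1) = 142.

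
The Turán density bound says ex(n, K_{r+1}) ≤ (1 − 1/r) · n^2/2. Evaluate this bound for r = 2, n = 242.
Turán density bound = (1/2) · 242^2/2 = 14641

Turán's theorem: ex(n, K_{r+1}) is achieved by the complete r-partite Turán graph T(n, r) with parts as balanced as possible, and is at most (1 − 1/r) · n^2/2. For r = 2, n = 242: the density bound is (1/2) · 58564/2 = 14641. Since 2 ∣ 242, the Turán graph T(242, 2) has parts of equal size 121, and its edge count e(T(242, 2)) = 14641 attains the density bound exactly.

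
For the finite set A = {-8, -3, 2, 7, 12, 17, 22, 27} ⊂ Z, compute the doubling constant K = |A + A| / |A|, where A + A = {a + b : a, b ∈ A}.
K = |A + A| / |A| = 15/8

Enumerate A + A = {a + b : a, b ∈ A}. With |A| = 8, there are |A|^2 = 64 ordered sum pairs; collecting distinct values, A + A = {-16, -11, -6, -1, 4, 9, 14, 19, 24, 29, 34, 39, 44, 49, 54}, so |A + A| = 15. Thus K = 15/8. Here |A + A| = 2|A| − 1 = 15, the minimum possible — so K = 15/8 is minimal, which holds iff A is an arithmetic progression.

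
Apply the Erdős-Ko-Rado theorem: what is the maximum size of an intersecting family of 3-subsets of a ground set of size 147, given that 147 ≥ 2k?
max |F| = C(146, 2) = 10585

Erdős-Ko-Rado (1961): when n ≥ 2k, max |F| = C(n−1, k−1). The bound is attained by the star {A : i ∈ A} for any fixed i ∈ [n]. Here C(147−1, 3−1) = C(146, 2) = 10585.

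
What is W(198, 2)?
W(198, 2) = 198 + 1 = 199

A 2-term AP is any pair of integers, so a monochromatic 2-AP exists iff some colour is used at least twice. With 198 colours, the colouring i ↦ i on {1, ..., 198} uses each colour once, avoiding any monochromatic pair, so W(198, 2) > 198. For {1, ..., 199}, pigeonhole forces two integers of the same colour, which form a monochromatic 2-AP. Hence W(198, 2) = 199.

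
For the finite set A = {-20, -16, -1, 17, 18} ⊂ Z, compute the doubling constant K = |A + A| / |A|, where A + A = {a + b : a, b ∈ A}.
K = |A + A| / |A| = 14/5

Enumerate A + A = {a + b : a, b ∈ A}. With |A| = 5, there are |A|^2 = 25 ordered sum pairs; collecting distinct values, A + A = {-40, -36, -32, -21, -17, -3, -2, 1, 2, 16, 17, 34, 35, 36}, so |A + A| = 14. Thus K = 14/5. For comparison, the minimum possible |A + A| over all 5-element sets is 2·5 − 1 = 9 (so min K = 9/5), attained only by arithmetic progressions.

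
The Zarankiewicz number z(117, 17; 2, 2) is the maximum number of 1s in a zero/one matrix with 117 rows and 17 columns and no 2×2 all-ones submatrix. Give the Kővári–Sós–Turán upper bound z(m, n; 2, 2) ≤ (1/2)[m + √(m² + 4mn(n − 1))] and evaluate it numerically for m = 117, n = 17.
z(117, 17; 2, 2) ≤ (1/2)[117 + √(117² + 4·117·17·16)] = (1/2)[117 + √140985] = 246.2398

Kővári–Sós–Turán: let r_1, ..., r_117 be the row sums and z = Σ r_i the total number of 1s. Each pair of columns can share at most one row with both entries 1 (else a 2×2 all-ones block appears), so Σ_i C(r_i, 2) ≤ C(17, 2) = 136. By convexity Σ_i C(r_i, 2) ≥ 117·C(z/117, 2) = z(z − 117)/(2·117), giving z² − 117z − 117·17·16 ≤ 0 and hence z ≤ (1/2)[117 + √(13689 + 4·31824)] = (1/2)[117 + √140985] ≈ (1/2)(117 + 375.4797) = 246.2398.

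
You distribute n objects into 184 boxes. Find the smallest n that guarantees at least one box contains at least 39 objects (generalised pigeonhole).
n = (39 − 1)·184 + 1 = 6993

By the generalised pigeonhole principle, to guarantee some box contains ≥ r objects we need more than (r − 1) · k objects total. Threshold: n = (r − 1) · k + 1. With r = 39 and k = 184: n = 38 · 184 + 1 = 6992 + 1 = 6993. For n = 6992 = 38 · 184, we can put exactly 38 objects in every box, avoiding 39 in any single one — so 6993 is tight.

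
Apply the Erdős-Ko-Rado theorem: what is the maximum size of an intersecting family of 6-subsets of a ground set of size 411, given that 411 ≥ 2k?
max |F| = C(410, 5) = 94212065332

Erdős-Ko-Rado (1961): when n ≥ 2k, max |F| = C(n−1, k−1). The bound is attained by the star {A : i ∈ A} for any fixed i ∈ [n]. Here C(411−1, 6−1) = C(410, 5) = 94212065332.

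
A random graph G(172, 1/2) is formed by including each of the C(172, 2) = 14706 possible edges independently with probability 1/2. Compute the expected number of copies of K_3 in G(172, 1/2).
E[# K_3] = C(172, 3) · (1/2)^C(3, 2) = 833340 / 2^3 = 208335/2 = 104167.5

For each 3-subset S of vertices (there are C(172, 3) = 833340 such S), let X_S = 1 if S induces a K_3 (all C(3, 2) = 3 edges present). Then P(X_S = 1) = (1/2)^3 = 1/8. By linearity of expectation, E[# K_3] = C(172, 3) · (1/2)^3 = 833340 / 8 = 208335/2 = 104167.5.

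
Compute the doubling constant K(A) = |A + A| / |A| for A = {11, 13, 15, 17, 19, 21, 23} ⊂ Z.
K = |A + A| / |A| = 13/7

Enumerate A + A = {a + b : a, b ∈ A}. With |A| = 7, there are |A|^2 = 49 ordered sum pairs; collecting distinct values, A + A = {22, 24, 26, 28, 30, 32, 34, 36, 38, 40, 42, 44, 46}, so |A + A| = 13. Thus K = 13/7. Here |A + A| = 2|A| − 1 = 13, the minimum possible — so K = 13/7 is minimal, which holds iff A is an arithmetic progression.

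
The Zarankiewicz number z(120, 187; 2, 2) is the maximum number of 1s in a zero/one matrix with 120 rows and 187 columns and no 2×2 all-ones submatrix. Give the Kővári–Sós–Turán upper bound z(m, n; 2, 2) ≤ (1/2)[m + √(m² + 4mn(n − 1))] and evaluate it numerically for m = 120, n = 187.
z(120, 187; 2, 2) ≤ (1/2)[120 + √(120² + 4·120·187·186)] = (1/2)[120 + √16709760] = 2103.8787

Kővári–Sós–Turán: let r_1, ..., r_120 be the row sums and z = Σ r_i the total number of 1s. Each pair of columns can share at most one row with both entries 1 (else a 2×2 all-ones block appears), so Σ_i C(r_i, 2) ≤ C(187, 2) = 17391. By convexity Σ_i C(r_i, 2) ≥ 120·C(z/120, 2) = z(z − 120)/(2·120), giving z² − 120z − 120·187·186 ≤ 0 and hence z ≤ (1/2)[120 + √(14400 + 4·4173840)] = (1/2)[120 + √16709760] ≈ (1/2)(120 + 4087.7573) = 2103.8787.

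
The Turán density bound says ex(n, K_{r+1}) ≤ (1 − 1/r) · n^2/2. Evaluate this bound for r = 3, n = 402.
Turán density bound = (2/3) · 402^2/2 = 53868

Turán's theorem: ex(n, K_{r+1}) is achieved by the complete r-partite Turán graph T(n, r) with parts as balanced as possible, and is at most (1 − 1/r) · n^2/2. For r = 3, n = 402: the density bound is (2/3) · 161604/2 = 53868. Since 3 ∣ 402, the Turán graph T(402, 3) has parts of equal size 134, and its edge count e(T(402, 3)) = 53868 attains the density bound exactly.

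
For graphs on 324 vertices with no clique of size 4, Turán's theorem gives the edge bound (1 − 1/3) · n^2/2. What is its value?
Turán density bound = (2/3) · 324^2/2 = 34992

Turán's theorem: ex(n, K_{r+1}) is achieved by the complete r-partite Turán graph T(n, r) with parts as balanced as possible, and is at most (1 − 1/r) · n^2/2. For r = 3, n = 324: the density bound is (2/3) · 104976/2 = 34992. Since 3 ∣ 324, the Turán graph T(324, 3) has parts of equal size 108, and its edge count e(T(324, 3)) = 34992 attains the density bound exactly.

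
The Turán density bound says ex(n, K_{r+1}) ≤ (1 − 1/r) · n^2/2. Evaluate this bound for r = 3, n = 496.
Turán density bound = (2/3) · 496^2/2 = 246016/3 ≈ 82005.3333

Turán's theorem: ex(n, K_{r+1}) is achieved by the complete r-partite Turán graph T(n, r) with parts as balanced as possible, and is at most (1 − 1/r) · n^2/2. For r = 3, n = 496: the density bound is (2/3) · 246016/2 = 246016/3 ≈ 82005.3333. The integer-valued extremum is e(T(496, 3)) = 82005, which is strictly less than the density bound 246016/3 since 3 ∤ 496 (the parts of T(496, 3) cannot all be equal).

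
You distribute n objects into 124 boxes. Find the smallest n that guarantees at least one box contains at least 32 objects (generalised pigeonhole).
n = (32 − 1)·124 + 1 = 3845

By the generalised pigeonhole principle, to guarantee some box contains ≥ r objects we need more than (r − 1) · k objects total. Threshold: n = (r − 1) · k + 1. With r = 32 and k = 124: n = 31 · 124 + 1 = 3844 + 1 = 3845. For n = 3844 = 31 · 124, we can put exactly 31 objects in every box, avoiding 32 in any single one — so 3845 is tight.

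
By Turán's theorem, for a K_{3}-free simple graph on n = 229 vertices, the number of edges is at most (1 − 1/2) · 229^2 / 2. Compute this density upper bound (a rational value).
Turán density bound = (1/2) · 229^2/2 = 52441/4 ≈ 13110.25

Turán's theorem: ex(n, K_{r+1}) is achieved by the complete r-partite Turán graph T(n, r) with parts as balanced as possible, and is at most (1 − 1/r) · n^2/2. For r = 2, n = 229: the density bound is (1/2) · 52441/2 = 52441/4 ≈ 13110.25. The integer-valued extremum is e(T(229, 2)) = 13110, which is strictly less than the density bound 52441/4 since 2 ∤ 229 (the parts of T(229, 2) cannot all be equal).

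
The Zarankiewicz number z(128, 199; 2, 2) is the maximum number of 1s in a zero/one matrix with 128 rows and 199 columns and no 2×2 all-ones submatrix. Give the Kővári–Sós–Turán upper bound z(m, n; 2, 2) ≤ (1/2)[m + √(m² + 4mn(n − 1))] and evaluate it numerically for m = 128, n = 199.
z(128, 199; 2, 2) ≤ (1/2)[128 + √(128² + 4·128·199·198)] = (1/2)[128 + √20190208] = 2310.6758

Kővári–Sós–Turán: let r_1, ..., r_128 be the row sums and z = Σ r_i the total number of 1s. Each pair of columns can share at most one row with both entries 1 (else a 2×2 all-ones block appears), so Σ_i C(r_i, 2) ≤ C(199, 2) = 19701. By convexity Σ_i C(r_i, 2) ≥ 128·C(z/128, 2) = z(z − 128)/(2·128), giving z² − 128z − 128·199·198 ≤ 0 and hence z ≤ (1/2)[128 + √(16384 + 4·5043456)] = (1/2)[128 + √20190208] ≈ (1/2)(128 + 4493.3515) = 2310.6758.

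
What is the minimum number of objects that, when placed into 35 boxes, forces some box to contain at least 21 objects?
n = (21 − 1)·35 + 1 = 701

By the generalised pigeonhole principle, to guarantee some box contains ≥ r objects we need more than (r − 1) · k objects total. Threshold: n = (r − 1) · k + 1. With r = 21 and k = 35: n = 20 · 35 + 1 = 700 + 1 = 701. For n = 700 = 20 · 35, we can put exactly 20 objects in every box, avoiding 21 in any single one — so 701 is tight.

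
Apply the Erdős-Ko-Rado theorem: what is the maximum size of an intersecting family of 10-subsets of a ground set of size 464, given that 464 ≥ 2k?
max |F| = C(463, 9) = 2491662945612205365

The Erdős-Ko-Rado theorem states: for n ≥ 2k, an intersecting family of k-subsets of an n-element set has size at most C(n − 1, k − 1), with equality for 'star' families {A ⊆ [n] : |A| = k, i ∈ A} (fix an element i). For n = 464, k = 10: C(463, 9) = 2491662945612205365.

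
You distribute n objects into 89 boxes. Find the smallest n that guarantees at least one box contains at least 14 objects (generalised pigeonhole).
n = (14 − 1)·89 + 1 = 1158

By the generalised pigeonhole principle, to guarantee some box contains ≥ r objects we need more than (r − 1) · k objects total. Threshold: n = (r − 1) · k + 1. With r = 14 and k = 89: n = 13 · 89 + 1 = 1157 + 1 = 1158. For n = 1157 = 13 · 89, we can put exactly 13 objects in every box, avoiding 14 in any single one — so 1158 is tight.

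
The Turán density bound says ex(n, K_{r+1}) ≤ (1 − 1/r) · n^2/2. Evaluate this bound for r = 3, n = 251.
Turán density bound = (2/3) · 251^2/2 = 63001/3 ≈ 21000.3333

Turán's theorem: ex(n, K_{r+1}) is achieved by the complete r-partite Turán graph T(n, r) with parts as balanced as possible, and is at most (1 − 1/r) · n^2/2. For r = 3, n = 251: the density bound is (2/3) · 63001/2 = 63001/3 ≈ 21000.3333. The integer-valued extremum is e(T(251, 3)) = 21000, which is strictly less than the density bound 63001/3 since 3 ∤ 251 (the parts of T(251, 3) cannot all be equal).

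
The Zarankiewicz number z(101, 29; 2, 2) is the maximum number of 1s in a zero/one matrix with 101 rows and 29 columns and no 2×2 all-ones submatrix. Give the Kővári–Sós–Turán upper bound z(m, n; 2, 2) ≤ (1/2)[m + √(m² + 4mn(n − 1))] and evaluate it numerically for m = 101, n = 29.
z(101, 29; 2, 2) ≤ (1/2)[101 + √(101² + 4·101·29·28)] = (1/2)[101 + √338249] = 341.2959

Kővári–Sós–Turán: let r_1, ..., r_101 be the row sums and z = Σ r_i the total number of 1s. Each pair of columns can share at most one row with both entries 1 (else a 2×2 all-ones block appears), so Σ_i C(r_i, 2) ≤ C(29, 2) = 406. By convexity Σ_i C(r_i, 2) ≥ 101·C(z/101, 2) = z(z − 101)/(2·101), giving z² − 101z − 101·29·28 ≤ 0 and hence z ≤ (1/2)[101 + √(10201 + 4·82012)] = (1/2)[101 + √338249] ≈ (1/2)(101 + 581.5918) = 341.2959.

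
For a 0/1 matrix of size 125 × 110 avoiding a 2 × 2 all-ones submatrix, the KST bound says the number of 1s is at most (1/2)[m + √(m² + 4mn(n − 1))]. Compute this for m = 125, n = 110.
z(125, 110; 2, 2) ≤ (1/2)[125 + √(125² + 4·125·110·109)] = (1/2)[125 + √6010625] = 1288.3288

Kővári–Sós–Turán: let r_1, ..., r_125 be the row sums and z = Σ r_i the total number of 1s. Each pair of columns can share at most one row with both entries 1 (else a 2×2 all-ones block appears), so Σ_i C(r_i, 2) ≤ C(110, 2) = 5995. By convexity Σ_i C(r_i, 2) ≥ 125·C(z/125, 2) = z(z − 125)/(2·125), giving z² − 125z − 125·110·109 ≤ 0 and hence z ≤ (1/2)[125 + √(15625 + 4·1498750)] = (1/2)[125 + √6010625] ≈ (1/2)(125 + 2451.6576) = 1288.3288.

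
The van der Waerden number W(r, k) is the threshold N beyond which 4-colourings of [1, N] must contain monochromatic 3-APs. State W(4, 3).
W(4, 3) = 76

This is a classical value, W(4, 3) = 76, established by combining an explicit 4-colouring of {1, ..., 75} with no monochromatic 3-AP (giving the lower bound W(4, 3) > 75) and a finite case analysis / exhaustive computer search showing every 4-colouring of {1, ..., 76} has such an AP.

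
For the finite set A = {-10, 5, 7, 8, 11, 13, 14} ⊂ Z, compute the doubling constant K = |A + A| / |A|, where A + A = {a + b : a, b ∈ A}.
K = |A + A| / |A| = 23/7

Enumerate A + A = {a + b : a, b ∈ A}. With |A| = 7, there are |A|^2 = 49 ordered sum pairs; collecting distinct values, A + A = {-20, -5, -3, -2, 1, 3, 4, 10, 12, 13, 14, 15, 16, 18, 19, 20, 21, 22, 24, 25, 26, 27, 28}, so |A + A| = 23. Thus K = 23/7. For comparison, the minimum possible |A + A| over all 7-element sets is 2·7 − 1 = 13 (so min K = 13/7), attained only by arithmetic progressions.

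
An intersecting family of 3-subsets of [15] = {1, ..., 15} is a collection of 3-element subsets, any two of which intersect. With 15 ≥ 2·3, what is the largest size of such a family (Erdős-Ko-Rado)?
max |F| = C(14, 2) = 91

The Erdős-Ko-Rado theorem states: for n ≥ 2k, an intersecting family of k-subsets of an n-element set has size at most C(n − 1, k − 1), with equality for 'star' families {A ⊆ [n] : |A| = k, i ∈ A} (fix an element i). For n = 15, k = 3: C(14, 2) = 91.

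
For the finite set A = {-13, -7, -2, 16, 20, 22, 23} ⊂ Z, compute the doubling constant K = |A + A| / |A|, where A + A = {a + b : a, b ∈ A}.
K = |A + A| / |A| = 27/7

Enumerate A + A = {a + b : a, b ∈ A}. With |A| = 7, there are |A|^2 = 49 ordered sum pairs; collecting distinct values, A + A = {-26, -20, -15, -14, -9, -4, 3, 7, 9, 10, 13, 14, 15, 16, 18, 20, 21, 32, 36, 38, 39, 40, 42, 43, 44, 45, 46}, so |A + A| = 27. Thus K = 27/7. For comparison, the minimum possible |A + A| over all 7-element sets is 2·7 − 1 = 13 (so min K = 13/7), attained only by arithmetic progressions.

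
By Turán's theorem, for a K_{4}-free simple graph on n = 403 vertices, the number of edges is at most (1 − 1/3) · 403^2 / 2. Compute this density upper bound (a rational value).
Turán density bound = (2/3) · 403^2/2 = 162409/3 ≈ 54136.3333

Turán's theorem: ex(n, K_{r+1}) is achieved by the complete r-partite Turán graph T(n, r) with parts as balanced as possible, and is at most (1 − 1/r) · n^2/2. For r = 3, n = 403: the density bound is (2/3) · 162409/2 = 162409/3 ≈ 54136.3333. The integer-valued extremum is e(T(403, 3)) = 54136, which is strictly less than the density bound 162409/3 since 3 ∤ 403 (the parts of T(403, 3) cannot all be equal).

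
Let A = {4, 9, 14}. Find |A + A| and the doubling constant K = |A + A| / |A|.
K = |A + A| / |A| = 5/3

Enumerate A + A = {a + b : a, b ∈ A}. With |A| = 3, there are |A|^2 = 9 ordered sum pairs; collecting distinct values, A + A = {8, 13, 18, 23, 28}, so |A + A| = 5. Thus K = 5/3. Here |A + A| = 2|A| − 1 = 5, the minimum possible — so K = 5/3 is minimal, which holds iff A is an arithmetic progression.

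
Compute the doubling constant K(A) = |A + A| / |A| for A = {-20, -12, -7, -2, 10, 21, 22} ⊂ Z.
K = |A + A| / |A| = 26/7

Enumerate A + A = {a + b : a, b ∈ A}. With |A| = 7, there are |A|^2 = 49 ordered sum pairs; collecting distinct values, A + A = {-40, -32, -27, -24, -22, -19, -14, -10, -9, -4, -2, 1, 2, 3, 8, 9, 10, 14, 15, 19, 20, 31, 32, 42, 43, 44}, so |A + A| = 26. Thus K = 26/7. For comparison, the minimum possible |A + A| over all 7-element sets is 2·7 − 1 = 13 (so min K = 13/7), attained only by arithmetic progressions.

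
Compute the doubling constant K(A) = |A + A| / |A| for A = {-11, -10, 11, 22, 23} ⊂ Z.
K = |A + A| / |A| = 14/5

Enumerate A + A = {a + b : a, b ∈ A}. With |A| = 5, there are |A|^2 = 25 ordered sum pairs; collecting distinct values, A + A = {-22, -21, -20, 0, 1, 11, 12, 13, 22, 33, 34, 44, 45, 46}, so |A + A| = 14. Thus K = 14/5. For comparison, the minimum possible |A + A| over all 5-element sets is 2·5 − 1 = 9 (so min K = 9/5), attained only by arithmetic progressions.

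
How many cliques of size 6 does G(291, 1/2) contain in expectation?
E[# K_6] = C(291, 6) · (1/2)^C(6, 2) = 800749637688 / 2^15 = 100093704711/4096 ≈ 24436939.626709

For each 6-subset S of vertices (there are C(291, 6) = 800749637688 such S), let X_S = 1 if S induces a K_6 (all C(6, 2) = 15 edges present). Then P(X_S = 1) = (1/2)^15 = 1/32768. By linearity of expectation, E[# K_6] = C(291, 6) · (1/2)^15 = 800749637688 / 32768 = 100093704711/4096 ≈ 24436939.626709.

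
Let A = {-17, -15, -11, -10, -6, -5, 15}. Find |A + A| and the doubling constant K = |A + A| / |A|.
K = |A + A| / |A| = 24/7

Enumerate A + A = {a + b : a, b ∈ A}. With |A| = 7, there are |A|^2 = 49 ordered sum pairs; collecting distinct values, A + A = {-34, -32, -30, -28, -27, -26, -25, -23, -22, -21, -20, -17, -16, -15, -12, -11, -10, -2, 0, 4, 5, 9, 10, 30}, so |A + A| = 24. Thus K = 24/7. For comparison, the minimum possible |A + A| over all 7-element sets is 2·7 − 1 = 13 (so min K = 13/7), attained only by arithmetic progressions.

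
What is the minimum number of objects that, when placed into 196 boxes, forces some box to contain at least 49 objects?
n = (49 − 1)·196 + 1 = 9409

By the generalised pigeonhole principle, to guarantee some box contains ≥ r objects we need more than (r − 1) · k objects total. Threshold: n = (r − 1) · k + 1. With r = 49 and k = 196: n = 48 · 196 + 1 = 9408 + 1 = 9409. For n = 9408 = 48 · 196, we can put exactly 48 objects in every box, avoiding 49 in any single one — so 9409 is tight.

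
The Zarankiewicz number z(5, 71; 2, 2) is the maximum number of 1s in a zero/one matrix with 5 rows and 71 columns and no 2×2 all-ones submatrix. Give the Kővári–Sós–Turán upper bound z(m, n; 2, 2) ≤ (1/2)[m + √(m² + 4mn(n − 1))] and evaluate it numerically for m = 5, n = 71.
z(5, 71; 2, 2) ≤ (1/2)[5 + √(5² + 4·5·71·70)] = (1/2)[5 + √99425] = 160.1587

Kővári–Sós–Turán: let r_1, ..., r_5 be the row sums and z = Σ r_i the total number of 1s. Each pair of columns can share at most one row with both entries 1 (else a 2×2 all-ones block appears), so Σ_i C(r_i, 2) ≤ C(71, 2) = 2485. By convexity Σ_i C(r_i, 2) ≥ 5·C(z/5, 2) = z(z − 5)/(2·5), giving z² − 5z − 5·71·70 ≤ 0 and hence z ≤ (1/2)[5 + √(25 + 4·24850)] = (1/2)[5 + √99425] ≈ (1/2)(5 + 315.3173) = 160.1587.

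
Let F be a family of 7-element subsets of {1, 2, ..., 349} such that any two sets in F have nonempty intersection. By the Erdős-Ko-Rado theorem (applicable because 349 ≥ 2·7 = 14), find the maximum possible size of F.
max |F| = C(348, 6) = 2362239780292

Erdős-Ko-Rado (1961): when n ≥ 2k, max |F| = C(n−1, k−1). The bound is attained by the star {A : i ∈ A} for any fixed i ∈ [n]. Here C(349−1, 7−1) = C(348, 6) = 2362239780292.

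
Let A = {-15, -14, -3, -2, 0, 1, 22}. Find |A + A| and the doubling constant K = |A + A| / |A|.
K = |A + A| / |A| = 25/7

Enumerate A + A = {a + b : a, b ∈ A}. With |A| = 7, there are |A|^2 = 49 ordered sum pairs; collecting distinct values, A + A = {-30, -29, -28, -18, -17, -16, -15, -14, -13, -6, -5, -4, -3, -2, -1, 0, 1, 2, 7, 8, 19, 20, 22, 23, 44}, so |A + A| = 25. Thus K = 25/7. For comparison, the minimum possible |A + A| over all 7-element sets is 2·7 − 1 = 13 (so min K = 13/7), attained only by arithmetic progressions.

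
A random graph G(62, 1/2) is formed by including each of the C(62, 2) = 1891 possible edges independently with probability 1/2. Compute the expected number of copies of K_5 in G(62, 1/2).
E[# K_5] = C(62, 5) · (1/2)^C(5, 2) = 6471002 / 2^10 = 3235501/512 ≈ 6319.337891

For each 5-subset S of vertices (there are C(62, 5) = 6471002 such S), let X_S = 1 if S induces a K_5 (all C(5, 2) = 10 edges present). Then P(X_S = 1) = (1/2)^10 = 1/1024. By linearity of expectation, E[# K_5] = C(62, 5) · (1/2)^10 = 6471002 / 1024 = 3235501/512 ≈ 6319.337891.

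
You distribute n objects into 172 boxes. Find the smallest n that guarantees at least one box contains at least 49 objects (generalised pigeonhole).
n = (49 − 1)·172 + 1 = 8257

By the generalised pigeonhole principle, to guarantee some box contains ≥ r objects we need more than (r − 1) · k objects total. Threshold: n = (r − 1) · k + 1. With r = 49 and k = 172: n = 48 · 172 + 1 = 8256 + 1 = 8257. For n = 8256 = 48 · 172, we can put exactly 48 objects in every box, avoiding 49 in any single one — so 8257 is tight.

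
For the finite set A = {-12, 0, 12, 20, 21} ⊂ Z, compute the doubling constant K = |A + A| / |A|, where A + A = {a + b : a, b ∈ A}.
K = |A + A| / |A| = 14/5

Enumerate A + A = {a + b : a, b ∈ A}. With |A| = 5, there are |A|^2 = 25 ordered sum pairs; collecting distinct values, A + A = {-24, -12, 0, 8, 9, 12, 20, 21, 24, 32, 33, 40, 41, 42}, so |A + A| = 14. Thus K = 14/5. For comparison, the minimum possible |A + A| over all 5-element sets is 2·5 − 1 = 9 (so min K = 9/5), attained only by arithmetic progressions.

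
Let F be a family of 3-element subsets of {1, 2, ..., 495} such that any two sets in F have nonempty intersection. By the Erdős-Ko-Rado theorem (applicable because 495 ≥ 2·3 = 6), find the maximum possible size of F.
max |F| = C(494, 2) = 121771

The Erdős-Ko-Rado theorem states: for n ≥ 2k, an intersecting family of k-subsets of an n-element set has size at most C(n − 1, k − 1), with equality for 'star' families {A ⊆ [n] : |A| = k, i ∈ A} (fix an element i). For n = 495, k = 3: C(494, 2) = 121771.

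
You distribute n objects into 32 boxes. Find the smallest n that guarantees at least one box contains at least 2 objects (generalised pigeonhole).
n = (2 − 1)·32 + 1 = 33

By the generalised pigeonhole principle, to guarantee some box contains ≥ r objects we need more than (r − 1) · k objects total. Threshold: n = (r − 1) · k + 1. With r = 2 and k = 32: n = 1 · 32 + 1 = 32 + 1 = 33. For n = 32 = 1 · 32, we can put exactly 1 objects in every box, avoiding 2 in any single one — so 33 is tight.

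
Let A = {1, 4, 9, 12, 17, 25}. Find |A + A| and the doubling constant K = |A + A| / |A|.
K = |A + A| / |A| = 15/6 = 5/2

Enumerate A + A = {a + b : a, b ∈ A}. With |A| = 6, there are |A|^2 = 36 ordered sum pairs; collecting distinct values, A + A = {2, 5, 8, 10, 13, 16, 18, 21, 24, 26, 29, 34, 37, 42, 50}, so |A + A| = 15. Thus K = 15/6 = 5/2. For comparison, the minimum possible |A + A| over all 6-element sets is 2·6 − 1 = 11 (so min K = 11/6), attained only by arithmetic progressions.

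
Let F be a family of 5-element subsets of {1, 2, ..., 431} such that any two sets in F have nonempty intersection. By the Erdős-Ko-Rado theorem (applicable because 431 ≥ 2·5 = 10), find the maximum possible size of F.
max |F| = C(430, 4) = 1404708305

Erdős-Ko-Rado (1961): when n ≥ 2k, max |F| = C(n−1, k−1). The bound is attained by the star {A : i ∈ A} for any fixed i ∈ [n]. Here C(431−1, 5−1) = C(430, 4) = 1404708305.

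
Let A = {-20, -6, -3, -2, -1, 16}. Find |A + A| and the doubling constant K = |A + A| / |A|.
K = |A + A| / |A| = 19/6

Enumerate A + A = {a + b : a, b ∈ A}. With |A| = 6, there are |A|^2 = 36 ordered sum pairs; collecting distinct values, A + A = {-40, -26, -23, -22, -21, -12, -9, -8, -7, -6, -5, -4, -3, -2, 10, 13, 14, 15, 32}, so |A + A| = 19. Thus K = 19/6. For comparison, the minimum possible |A + A| over all 6-element sets is 2·6 − 1 = 11 (so min K = 11/6), attained only by arithmetic progressions.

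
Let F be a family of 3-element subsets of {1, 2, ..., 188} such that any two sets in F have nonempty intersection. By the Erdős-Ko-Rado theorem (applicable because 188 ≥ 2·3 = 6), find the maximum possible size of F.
max |F| = C(187, 2) = 17391

The Erdős-Ko-Rado theorem states: for n ≥ 2k, an intersecting family of k-subsets of an n-element set has size at most C(n − 1, k − 1), with equality for 'star' families {A ⊆ [n] : |A| = k, i ∈ A} (fix an element i). For n = 188, k = 3: C(187, 2) = 17391.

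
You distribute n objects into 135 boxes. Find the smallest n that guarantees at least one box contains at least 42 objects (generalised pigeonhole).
n = (42 − 1)·135 + 1 = 5536

By the generalised pigeonhole principle, to guarantee some box contains ≥ r objects we need more than (r − 1) · k objects total. Threshold: n = (r − 1) · k + 1. With r = 42 and k = 135: n = 41 · 135 + 1 = 5535 + 1 = 5536. For n = 5535 = 41 · 135, we can put exactly 41 objects in every box, avoiding 42 in any single one — so 5536 is tight.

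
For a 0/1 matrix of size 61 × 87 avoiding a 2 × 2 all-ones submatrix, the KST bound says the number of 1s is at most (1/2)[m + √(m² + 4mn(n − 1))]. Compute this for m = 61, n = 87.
z(61, 87; 2, 2) ≤ (1/2)[61 + √(61² + 4·61·87·86)] = (1/2)[61 + √1829329] = 706.7634

Kővári–Sós–Turán: let r_1, ..., r_61 be the row sums and z = Σ r_i the total number of 1s. Each pair of columns can share at most one row with both entries 1 (else a 2×2 all-ones block appears), so Σ_i C(r_i, 2) ≤ C(87, 2) = 3741. By convexity Σ_i C(r_i, 2) ≥ 61·C(z/61, 2) = z(z − 61)/(2·61), giving z² − 61z − 61·87·86 ≤ 0 and hence z ≤ (1/2)[61 + √(3721 + 4·456402)] = (1/2)[61 + √1829329] ≈ (1/2)(61 + 1352.5269) = 706.7634.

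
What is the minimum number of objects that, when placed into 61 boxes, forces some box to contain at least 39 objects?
n = (39 − 1)·61 + 1 = 2319

By the generalised pigeonhole principle, to guarantee some box contains ≥ r objects we need more than (r − 1) · k objects total. Threshold: n = (r − 1) · k + 1. With r = 39 and k = 61: n = 38 · 61 + 1 = 2318 + 1 = 2319. For n = 2318 = 38 · 61, we can put exactly 38 objects in every box, avoiding 39 in any single one — so 2319 is tight.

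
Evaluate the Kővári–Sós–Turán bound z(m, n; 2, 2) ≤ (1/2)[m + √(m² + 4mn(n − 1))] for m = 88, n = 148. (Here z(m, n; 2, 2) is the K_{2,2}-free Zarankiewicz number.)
z(88, 148; 2, 2) ≤ (1/2)[88 + √(88² + 4·88·148·147)] = (1/2)[88 + √7665856] = 1428.3641

Kővári–Sós–Turán: let r_1, ..., r_88 be the row sums and z = Σ r_i the total number of 1s. Each pair of columns can share at most one row with both entries 1 (else a 2×2 all-ones block appears), so Σ_i C(r_i, 2) ≤ C(148, 2) = 10878. By convexity Σ_i C(r_i, 2) ≥ 88·C(z/88, 2) = z(z − 88)/(2·88), giving z² − 88z − 88·148·147 ≤ 0 and hence z ≤ (1/2)[88 + √(7744 + 4·1914528)] = (1/2)[88 + √7665856] ≈ (1/2)(88 + 2768.7282) = 1428.3641.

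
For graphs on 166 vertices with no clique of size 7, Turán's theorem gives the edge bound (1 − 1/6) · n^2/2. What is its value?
Turán density bound = (5/6) · 166^2/2 = 34445/3 ≈ 11481.6667

Turán's theorem: ex(n, K_{r+1}) is achieved by the complete r-partite Turán graph T(n, r) with parts as balanced as possible, and is at most (1 − 1/r) · n^2/2. For r = 6, n = 166: the density bound is (5/6) · 27556/2 = 34445/3 ≈ 11481.6667. The integer-valued extremum is e(T(166, 6)) = 11481, which is strictly less than the density bound 34445/3 since 6 ∤ 166 (the parts of T(166, 6) cannot all be equal).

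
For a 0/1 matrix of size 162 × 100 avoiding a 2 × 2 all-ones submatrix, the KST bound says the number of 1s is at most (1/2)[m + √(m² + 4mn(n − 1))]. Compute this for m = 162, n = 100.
z(162, 100; 2, 2) ≤ (1/2)[162 + √(162² + 4·162·100·99)] = (1/2)[162 + √6441444] = 1350

Kővári–Sós–Turán: let r_1, ..., r_162 be the row sums and z = Σ r_i the total number of 1s. Each pair of columns can share at most one row with both entries 1 (else a 2×2 all-ones block appears), so Σ_i C(r_i, 2) ≤ C(100, 2) = 4950. By convexity Σ_i C(r_i, 2) ≥ 162·C(z/162, 2) = z(z − 162)/(2·162), giving z² − 162z − 162·100·99 ≤ 0 and hence z ≤ (1/2)[162 + √(26244 + 4·1603800)] = (1/2)[162 + √6441444] ≈ (1/2)(162 + 2538) = 1350.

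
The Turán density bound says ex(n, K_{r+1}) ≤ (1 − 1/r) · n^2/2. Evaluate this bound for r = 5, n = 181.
Turán density bound = (4/5) · 181^2/2 = 65522/5 ≈ 13104.4

Turán's theorem: ex(n, K_{r+1}) is achieved by the complete r-partite Turán graph T(n, r) with parts as balanced as possible, and is at most (1 − 1/r) · n^2/2. For r = 5, n = 181: the density bound is (4/5) · 32761/2 = 65522/5 ≈ 13104.4. The integer-valued extremum is e(T(181, 5)) = 13104, which is strictly less than the density bound 65522/5 since 5 ∤ 181 (the parts of T(181, 5) cannot all be equal).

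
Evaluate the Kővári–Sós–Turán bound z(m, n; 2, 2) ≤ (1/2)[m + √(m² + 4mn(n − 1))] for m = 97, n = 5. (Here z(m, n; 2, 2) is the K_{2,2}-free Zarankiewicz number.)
z(97, 5; 2, 2) ≤ (1/2)[97 + √(97² + 4·97·5·4)] = (1/2)[97 + √17169] = 114.0153

Kővári–Sós–Turán: let r_1, ..., r_97 be the row sums and z = Σ r_i the total number of 1s. Each pair of columns can share at most one row with both entries 1 (else a 2×2 all-ones block appears), so Σ_i C(r_i, 2) ≤ C(5, 2) = 10. By convexity Σ_i C(r_i, 2) ≥ 97·C(z/97, 2) = z(z − 97)/(2·97), giving z² − 97z − 97·5·4 ≤ 0 and hence z ≤ (1/2)[97 + √(9409 + 4·1940)] = (1/2)[97 + √17169] ≈ (1/2)(97 + 131.0305) = 114.0153.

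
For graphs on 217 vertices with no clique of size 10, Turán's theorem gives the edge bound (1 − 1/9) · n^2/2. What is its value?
Turán density bound = (8/9) · 217^2/2 = 188356/9 ≈ 20928.4444

Turán's theorem: ex(n, K_{r+1}) is achieved by the complete r-partite Turán graph T(n, r) with parts as balanced as possible, and is at most (1 − 1/r) · n^2/2. For r = 9, n = 217: the density bound is (8/9) · 47089/2 = 188356/9 ≈ 20928.4444. The integer-valued extremum is e(T(217, 9)) = 20928, which is strictly less than the density bound 188356/9 since 9 ∤ 217 (the parts of T(217, 9) cannot all be equal).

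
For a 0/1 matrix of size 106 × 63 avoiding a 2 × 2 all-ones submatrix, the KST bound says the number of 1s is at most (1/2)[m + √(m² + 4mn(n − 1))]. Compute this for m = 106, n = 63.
z(106, 63; 2, 2) ≤ (1/2)[106 + √(106² + 4·106·63·62)] = (1/2)[106 + √1667380] = 698.6353

Kővári–Sós–Turán: let r_1, ..., r_106 be the row sums and z = Σ r_i the total number of 1s. Each pair of columns can share at most one row with both entries 1 (else a 2×2 all-ones block appears), so Σ_i C(r_i, 2) ≤ C(63, 2) = 1953. By convexity Σ_i C(r_i, 2) ≥ 106·C(z/106, 2) = z(z − 106)/(2·106), giving z² − 106z − 106·63·62 ≤ 0 and hence z ≤ (1/2)[106 + √(11236 + 4·414036)] = (1/2)[106 + √1667380] ≈ (1/2)(106 + 1291.2707) = 698.6353.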